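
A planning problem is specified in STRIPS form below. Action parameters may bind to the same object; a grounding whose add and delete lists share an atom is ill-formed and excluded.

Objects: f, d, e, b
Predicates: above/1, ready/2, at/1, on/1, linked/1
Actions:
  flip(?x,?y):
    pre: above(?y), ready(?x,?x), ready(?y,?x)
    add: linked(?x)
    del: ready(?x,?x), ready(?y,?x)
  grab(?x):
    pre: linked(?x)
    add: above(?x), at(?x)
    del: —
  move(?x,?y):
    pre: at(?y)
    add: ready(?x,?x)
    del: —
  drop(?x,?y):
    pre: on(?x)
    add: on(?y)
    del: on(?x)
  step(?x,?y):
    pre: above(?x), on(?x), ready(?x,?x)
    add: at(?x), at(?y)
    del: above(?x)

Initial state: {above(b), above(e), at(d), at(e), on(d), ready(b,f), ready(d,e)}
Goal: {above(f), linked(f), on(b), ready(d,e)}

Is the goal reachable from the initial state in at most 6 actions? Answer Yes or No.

1. move(f,d)  →  {above(b), above(e), at(d), at(e), on(d), ready(b,f), ready(d,e), ready(f,f)}
2. flip(f,b)  →  {above(b), above(e), at(d), at(e), linked(f), on(d), ready(d,e)}
3. grab(f)  →  {above(b), above(e), above(f), at(d), at(e), at(f), linked(f), on(d), ready(d,e)}
4. drop(d,b)  →  {above(b), above(e), above(f), at(d), at(e), at(f), linked(f), on(b), ready(d,e)}
optimal plan length = 4; 4 ≤ 6

Yes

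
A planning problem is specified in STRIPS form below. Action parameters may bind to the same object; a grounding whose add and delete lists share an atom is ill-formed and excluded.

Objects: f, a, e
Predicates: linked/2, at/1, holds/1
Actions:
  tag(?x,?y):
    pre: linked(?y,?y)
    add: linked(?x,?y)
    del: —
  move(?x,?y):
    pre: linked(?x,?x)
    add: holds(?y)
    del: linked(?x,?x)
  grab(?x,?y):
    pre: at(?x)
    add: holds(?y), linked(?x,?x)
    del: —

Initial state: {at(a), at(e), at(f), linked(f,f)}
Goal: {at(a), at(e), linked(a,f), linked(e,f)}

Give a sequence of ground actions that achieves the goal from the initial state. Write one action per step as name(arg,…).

1. tag(a,f)  →  {at(a), at(e), at(f), linked(a,f), linked(f,f)}
2. tag(e,f)  →  {at(a), at(e), at(f), linked(a,f), linked(e,f), linked(f,f)}

tag(a,f); tag(e,f)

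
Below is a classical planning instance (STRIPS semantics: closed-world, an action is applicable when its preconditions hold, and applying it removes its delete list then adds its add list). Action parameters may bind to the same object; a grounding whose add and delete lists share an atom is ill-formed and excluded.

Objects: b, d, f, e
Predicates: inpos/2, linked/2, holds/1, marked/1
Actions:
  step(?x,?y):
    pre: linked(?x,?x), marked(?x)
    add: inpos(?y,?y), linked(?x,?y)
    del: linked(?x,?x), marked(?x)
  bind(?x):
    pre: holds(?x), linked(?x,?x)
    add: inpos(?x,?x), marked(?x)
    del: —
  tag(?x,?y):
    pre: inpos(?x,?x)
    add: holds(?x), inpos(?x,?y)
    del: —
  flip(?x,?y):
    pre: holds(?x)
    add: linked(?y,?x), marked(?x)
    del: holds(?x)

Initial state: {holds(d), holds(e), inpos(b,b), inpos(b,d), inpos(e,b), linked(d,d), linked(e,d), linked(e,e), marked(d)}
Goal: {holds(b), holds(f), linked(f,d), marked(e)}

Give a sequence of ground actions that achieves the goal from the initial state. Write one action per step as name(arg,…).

1. step(d,f)  →  {holds(d), holds(e), inpos(b,b), inpos(b,d), inpos(e,b), inpos(f,f), linked(d,f), linked(e,d), linked(e,e)}
2. bind(e)  →  {holds(d), holds(e), inpos(b,b), inpos(b,d), inpos(e,b), inpos(e,e), inpos(f,f), linked(d,f), linked(e,d), linked(e,e), marked(e)}
3. tag(b,b)  →  {holds(b), holds(d), holds(e), inpos(b,b), inpos(b,d), inpos(e,b), inpos(e,e), inpos(f,f), linked(d,f), linked(e,d), linked(e,e), marked(e)}
4. tag(f,b)  →  {holds(b), holds(d), holds(e), holds(f), inpos(b,b), inpos(b,d), inpos(e,b), inpos(e,e), inpos(f,b), inpos(f,f), linked(d,f), linked(e,d), linked(e,e), marked(e)}
5. flip(d,f)  →  {holds(b), holds(e), holds(f), inpos(b,b), inpos(b,d), inpos(e,b), inpos(e,e), inpos(f,b), inpos(f,f), linked(d,f), linked(e,d), linked(e,e), linked(f,d), marked(d), marked(e)}

step(d,f); bind(e); tag(b,b); tag(f,b); flip(d,f)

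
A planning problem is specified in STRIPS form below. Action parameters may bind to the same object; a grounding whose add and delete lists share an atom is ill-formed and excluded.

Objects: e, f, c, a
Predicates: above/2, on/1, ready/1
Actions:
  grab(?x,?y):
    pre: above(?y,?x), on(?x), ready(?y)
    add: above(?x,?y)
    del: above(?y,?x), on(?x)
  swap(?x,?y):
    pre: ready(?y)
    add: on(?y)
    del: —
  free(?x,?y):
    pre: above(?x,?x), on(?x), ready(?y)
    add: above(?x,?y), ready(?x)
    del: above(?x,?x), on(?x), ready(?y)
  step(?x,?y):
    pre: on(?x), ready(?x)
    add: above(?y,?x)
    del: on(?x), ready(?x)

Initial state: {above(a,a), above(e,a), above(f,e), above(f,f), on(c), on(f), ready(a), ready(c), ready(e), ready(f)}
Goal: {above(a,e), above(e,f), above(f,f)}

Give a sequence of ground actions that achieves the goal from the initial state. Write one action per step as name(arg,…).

swap(e,e); step(e,a); step(f,e)

1. swap(e,e)  →  {above(a,a), above(e,a), above(f,e), above(f,f), on(c), on(e), on(f), ready(a), ready(c), ready(e), ready(f)}
2. step(e,a)  →  {above(a,a), above(a,e), above(e,a), above(f,e), above(f,f), on(c), on(f), ready(a), ready(c), ready(f)}
3. step(f,e)  →  {above(a,a), above(a,e), above(e,a), above(e,f), above(f,e), above(f,f), on(c), ready(a), ready(c)}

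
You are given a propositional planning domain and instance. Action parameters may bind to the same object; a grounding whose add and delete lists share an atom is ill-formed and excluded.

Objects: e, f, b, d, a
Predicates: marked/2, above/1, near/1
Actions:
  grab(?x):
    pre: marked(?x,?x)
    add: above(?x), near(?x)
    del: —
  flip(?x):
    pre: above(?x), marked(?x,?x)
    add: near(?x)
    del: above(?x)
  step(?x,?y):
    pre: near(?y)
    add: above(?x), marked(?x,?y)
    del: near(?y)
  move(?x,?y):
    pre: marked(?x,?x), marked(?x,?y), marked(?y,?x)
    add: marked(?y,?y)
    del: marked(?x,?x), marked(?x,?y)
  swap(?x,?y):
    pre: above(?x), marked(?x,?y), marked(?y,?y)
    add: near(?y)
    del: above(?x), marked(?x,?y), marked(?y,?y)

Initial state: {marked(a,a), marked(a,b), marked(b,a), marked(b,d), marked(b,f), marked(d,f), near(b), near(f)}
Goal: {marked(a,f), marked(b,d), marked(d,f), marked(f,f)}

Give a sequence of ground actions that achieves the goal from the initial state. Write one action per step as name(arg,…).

step(f,f); grab(f); step(a,f)

1. step(f,f)  →  {above(f), marked(a,a), marked(a,b), marked(b,a), marked(b,d), marked(b,f), marked(d,f), marked(f,f), near(b)}
2. grab(f)  →  {above(f), marked(a,a), marked(a,b), marked(b,a), marked(b,d), marked(b,f), marked(d,f), marked(f,f), near(b), near(f)}
3. step(a,f)  →  {above(a), above(f), marked(a,a), marked(a,b), marked(a,f), marked(b,a), marked(b,d), marked(b,f), marked(d,f), marked(f,f), near(b)}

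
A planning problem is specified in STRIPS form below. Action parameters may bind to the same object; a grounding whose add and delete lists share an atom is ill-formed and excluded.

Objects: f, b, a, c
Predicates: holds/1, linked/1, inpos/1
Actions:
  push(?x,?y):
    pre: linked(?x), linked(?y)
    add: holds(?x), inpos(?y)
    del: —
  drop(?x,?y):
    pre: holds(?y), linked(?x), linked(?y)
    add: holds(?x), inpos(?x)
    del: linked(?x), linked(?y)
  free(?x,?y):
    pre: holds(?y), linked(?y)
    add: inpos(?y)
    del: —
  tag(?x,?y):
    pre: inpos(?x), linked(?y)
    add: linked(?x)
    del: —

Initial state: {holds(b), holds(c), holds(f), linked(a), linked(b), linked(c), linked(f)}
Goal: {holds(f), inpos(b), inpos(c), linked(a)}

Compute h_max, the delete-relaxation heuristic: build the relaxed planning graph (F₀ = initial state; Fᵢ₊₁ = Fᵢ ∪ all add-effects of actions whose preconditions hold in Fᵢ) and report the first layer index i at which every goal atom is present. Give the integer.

F0 = init (7 atoms)
F1 = F0 ∪ {holds(a), inpos(a), inpos(b), inpos(c), inpos(f)}  (12 atoms)
goal ⊆ F1  ⇒  h_max = 1

1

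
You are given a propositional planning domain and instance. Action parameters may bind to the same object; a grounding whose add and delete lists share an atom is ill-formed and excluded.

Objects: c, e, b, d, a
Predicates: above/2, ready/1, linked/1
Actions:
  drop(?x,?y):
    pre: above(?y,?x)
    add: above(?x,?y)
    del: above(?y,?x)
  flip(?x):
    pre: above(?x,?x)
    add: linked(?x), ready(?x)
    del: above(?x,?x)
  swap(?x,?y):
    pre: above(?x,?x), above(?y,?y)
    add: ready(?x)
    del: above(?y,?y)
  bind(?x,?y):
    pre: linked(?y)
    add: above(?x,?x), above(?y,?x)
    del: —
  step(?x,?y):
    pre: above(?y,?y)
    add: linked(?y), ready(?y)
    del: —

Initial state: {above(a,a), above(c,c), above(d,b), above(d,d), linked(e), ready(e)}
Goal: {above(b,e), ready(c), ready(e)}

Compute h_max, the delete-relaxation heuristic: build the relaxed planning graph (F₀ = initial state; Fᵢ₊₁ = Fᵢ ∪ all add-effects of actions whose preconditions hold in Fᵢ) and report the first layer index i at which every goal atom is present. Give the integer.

2

F0 = init (6 atoms)
F1 = F0 ∪ {above(b,b), above(b,d), above(e,a), above(e,b), above(e,c), above(e,d), above(e,e), linked(a), linked(c), linked(d), ready(a), ready(c), ready(d)}  (19 atoms)
F2 = F1 ∪ {above(a,b), above(a,c), above(a,d), above(a,e), above(b,e), above(c,a), above(c,b), above(c,d), above(c,e), above(d,a), above(d,c), above(d,e), linked(b), ready(b)}  (33 atoms)
goal ⊆ F2  ⇒  h_max = 2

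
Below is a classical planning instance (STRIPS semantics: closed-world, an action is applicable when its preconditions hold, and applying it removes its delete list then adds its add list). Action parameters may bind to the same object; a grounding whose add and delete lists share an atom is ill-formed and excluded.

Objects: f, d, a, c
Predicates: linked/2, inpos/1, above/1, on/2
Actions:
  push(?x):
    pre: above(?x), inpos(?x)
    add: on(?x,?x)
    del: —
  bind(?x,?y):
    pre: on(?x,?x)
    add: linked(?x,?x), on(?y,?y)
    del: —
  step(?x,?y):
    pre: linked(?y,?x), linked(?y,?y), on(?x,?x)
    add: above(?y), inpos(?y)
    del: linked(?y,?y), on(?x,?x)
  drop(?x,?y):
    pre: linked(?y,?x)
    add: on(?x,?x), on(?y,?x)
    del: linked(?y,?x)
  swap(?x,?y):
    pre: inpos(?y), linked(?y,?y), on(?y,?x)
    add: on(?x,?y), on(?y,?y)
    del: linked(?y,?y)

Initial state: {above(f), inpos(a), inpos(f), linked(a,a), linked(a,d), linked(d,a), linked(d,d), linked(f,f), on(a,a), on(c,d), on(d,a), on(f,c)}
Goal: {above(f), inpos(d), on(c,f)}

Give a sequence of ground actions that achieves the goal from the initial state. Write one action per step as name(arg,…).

step(a,d); swap(c,f)

1. step(a,d)  →  {above(d), above(f), inpos(a), inpos(d), inpos(f), linked(a,a), linked(a,d), linked(d,a), linked(f,f), on(c,d), on(d,a), on(f,c)}
2. swap(c,f)  →  {above(d), above(f), inpos(a), inpos(d), inpos(f), linked(a,a), linked(a,d), linked(d,a), on(c,d), on(c,f), on(d,a), on(f,c), on(f,f)}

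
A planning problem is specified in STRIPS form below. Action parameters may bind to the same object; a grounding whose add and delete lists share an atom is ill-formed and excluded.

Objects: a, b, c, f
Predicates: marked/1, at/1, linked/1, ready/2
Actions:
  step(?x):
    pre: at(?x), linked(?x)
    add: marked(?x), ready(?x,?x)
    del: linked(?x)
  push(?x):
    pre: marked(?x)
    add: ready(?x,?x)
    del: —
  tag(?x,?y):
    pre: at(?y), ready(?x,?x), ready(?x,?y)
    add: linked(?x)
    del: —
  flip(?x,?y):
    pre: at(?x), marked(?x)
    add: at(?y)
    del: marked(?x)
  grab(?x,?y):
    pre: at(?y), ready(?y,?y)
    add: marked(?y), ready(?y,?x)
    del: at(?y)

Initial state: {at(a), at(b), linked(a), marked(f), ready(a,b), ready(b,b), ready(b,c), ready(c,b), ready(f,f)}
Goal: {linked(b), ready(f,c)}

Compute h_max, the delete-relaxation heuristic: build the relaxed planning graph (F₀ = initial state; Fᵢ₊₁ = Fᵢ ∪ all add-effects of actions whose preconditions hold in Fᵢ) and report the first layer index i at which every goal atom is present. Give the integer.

3

F0 = init (9 atoms)
F1 = F0 ∪ {linked(b), marked(a), marked(b), ready(a,a), ready(b,a), ready(b,f)}  (15 atoms)
F2 = F1 ∪ {at(c), at(f), ready(a,c), ready(a,f)}  (19 atoms)
F3 = F2 ∪ {linked(f), ready(f,a), ready(f,b), ready(f,c)}  (23 atoms)
goal ⊆ F3  ⇒  h_max = 3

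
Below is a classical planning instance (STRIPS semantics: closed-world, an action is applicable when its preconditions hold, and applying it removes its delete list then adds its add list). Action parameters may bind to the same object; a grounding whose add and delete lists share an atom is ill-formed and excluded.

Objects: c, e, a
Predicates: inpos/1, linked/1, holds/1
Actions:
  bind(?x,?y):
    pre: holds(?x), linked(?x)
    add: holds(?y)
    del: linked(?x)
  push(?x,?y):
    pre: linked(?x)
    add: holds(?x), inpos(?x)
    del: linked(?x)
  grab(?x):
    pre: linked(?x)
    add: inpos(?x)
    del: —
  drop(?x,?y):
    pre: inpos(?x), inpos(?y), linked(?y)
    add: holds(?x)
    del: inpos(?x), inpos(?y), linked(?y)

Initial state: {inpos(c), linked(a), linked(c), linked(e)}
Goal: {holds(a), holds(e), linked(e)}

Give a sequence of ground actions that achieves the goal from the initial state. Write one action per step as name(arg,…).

push(a,c); grab(e); drop(e,c)

1. push(a,c)  →  {holds(a), inpos(a), inpos(c), linked(c), linked(e)}
2. grab(e)  →  {holds(a), inpos(a), inpos(c), inpos(e), linked(c), linked(e)}
3. drop(e,c)  →  {holds(a), holds(e), inpos(a), linked(e)}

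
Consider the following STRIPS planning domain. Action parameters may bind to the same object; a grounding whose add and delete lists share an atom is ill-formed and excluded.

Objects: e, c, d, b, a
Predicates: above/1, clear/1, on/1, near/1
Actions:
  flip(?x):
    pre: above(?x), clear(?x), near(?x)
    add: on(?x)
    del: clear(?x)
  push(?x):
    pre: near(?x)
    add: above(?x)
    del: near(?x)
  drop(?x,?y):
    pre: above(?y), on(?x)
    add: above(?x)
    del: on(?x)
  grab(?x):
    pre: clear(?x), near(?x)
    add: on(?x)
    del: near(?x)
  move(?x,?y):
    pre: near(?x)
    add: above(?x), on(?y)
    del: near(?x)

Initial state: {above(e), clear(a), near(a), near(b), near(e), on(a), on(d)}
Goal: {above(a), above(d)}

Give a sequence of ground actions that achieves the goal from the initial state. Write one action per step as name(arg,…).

1. push(a)  →  {above(a), above(e), clear(a), near(b), near(e), on(a), on(d)}
2. drop(d,e)  →  {above(a), above(d), above(e), clear(a), near(b), near(e), on(a)}

push(a); drop(d,e)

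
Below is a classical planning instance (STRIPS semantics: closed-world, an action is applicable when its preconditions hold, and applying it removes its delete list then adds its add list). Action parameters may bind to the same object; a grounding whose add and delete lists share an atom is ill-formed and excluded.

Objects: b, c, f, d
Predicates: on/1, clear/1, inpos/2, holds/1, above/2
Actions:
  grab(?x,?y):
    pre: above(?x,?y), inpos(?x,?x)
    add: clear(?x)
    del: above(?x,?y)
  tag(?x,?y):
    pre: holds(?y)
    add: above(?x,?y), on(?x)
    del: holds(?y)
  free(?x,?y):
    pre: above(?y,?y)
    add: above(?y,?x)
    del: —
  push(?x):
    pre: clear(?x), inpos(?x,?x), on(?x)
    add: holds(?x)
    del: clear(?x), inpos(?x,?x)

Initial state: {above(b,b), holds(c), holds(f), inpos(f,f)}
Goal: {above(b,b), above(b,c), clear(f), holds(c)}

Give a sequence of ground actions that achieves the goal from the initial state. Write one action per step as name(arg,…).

tag(f,f); grab(f,f); free(c,b)

1. tag(f,f)  →  {above(b,b), above(f,f), holds(c), inpos(f,f), on(f)}
2. grab(f,f)  →  {above(b,b), clear(f), holds(c), inpos(f,f), on(f)}
3. free(c,b)  →  {above(b,b), above(b,c), clear(f), holds(c), inpos(f,f), on(f)}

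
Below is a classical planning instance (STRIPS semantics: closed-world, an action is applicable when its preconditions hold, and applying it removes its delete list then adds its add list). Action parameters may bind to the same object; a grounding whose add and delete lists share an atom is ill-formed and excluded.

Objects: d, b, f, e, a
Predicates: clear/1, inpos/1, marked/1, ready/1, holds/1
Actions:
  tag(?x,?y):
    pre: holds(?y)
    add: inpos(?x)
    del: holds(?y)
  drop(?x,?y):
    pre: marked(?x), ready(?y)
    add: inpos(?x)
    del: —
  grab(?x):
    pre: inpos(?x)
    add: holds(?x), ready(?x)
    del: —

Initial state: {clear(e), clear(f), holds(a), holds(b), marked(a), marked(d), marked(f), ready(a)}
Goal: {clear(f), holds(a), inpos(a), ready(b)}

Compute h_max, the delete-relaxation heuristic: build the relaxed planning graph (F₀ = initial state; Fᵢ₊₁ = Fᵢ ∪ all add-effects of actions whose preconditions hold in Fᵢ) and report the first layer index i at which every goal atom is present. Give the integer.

F0 = init (8 atoms)
F1 = F0 ∪ {inpos(a), inpos(b), inpos(d), inpos(e), inpos(f)}  (13 atoms)
F2 = F1 ∪ {holds(d), holds(e), holds(f), ready(b), ready(d), ready(e), ready(f)}  (20 atoms)
goal ⊆ F2  ⇒  h_max = 2

2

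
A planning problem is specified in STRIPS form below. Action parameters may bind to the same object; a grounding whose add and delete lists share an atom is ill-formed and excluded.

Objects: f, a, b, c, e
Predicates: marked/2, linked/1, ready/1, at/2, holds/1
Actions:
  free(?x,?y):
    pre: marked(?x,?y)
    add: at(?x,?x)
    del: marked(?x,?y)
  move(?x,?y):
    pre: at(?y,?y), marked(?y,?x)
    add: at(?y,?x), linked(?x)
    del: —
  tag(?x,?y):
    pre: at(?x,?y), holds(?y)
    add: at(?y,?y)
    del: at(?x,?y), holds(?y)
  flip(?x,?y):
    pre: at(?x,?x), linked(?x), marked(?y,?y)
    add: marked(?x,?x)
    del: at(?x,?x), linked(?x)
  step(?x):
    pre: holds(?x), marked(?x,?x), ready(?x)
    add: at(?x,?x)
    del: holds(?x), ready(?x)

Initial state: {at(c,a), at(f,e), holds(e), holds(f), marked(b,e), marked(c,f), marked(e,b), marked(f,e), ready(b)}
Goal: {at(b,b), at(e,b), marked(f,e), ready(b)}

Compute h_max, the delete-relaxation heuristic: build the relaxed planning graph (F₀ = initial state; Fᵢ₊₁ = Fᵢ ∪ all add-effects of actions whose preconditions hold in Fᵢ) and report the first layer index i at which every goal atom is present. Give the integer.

F0 = init (9 atoms)
F1 = F0 ∪ {at(b,b), at(c,c), at(e,e), at(f,f)}  (13 atoms)
F2 = F1 ∪ {at(b,e), at(c,f), at(e,b), linked(b), linked(e), linked(f)}  (19 atoms)
goal ⊆ F2  ⇒  h_max = 2

2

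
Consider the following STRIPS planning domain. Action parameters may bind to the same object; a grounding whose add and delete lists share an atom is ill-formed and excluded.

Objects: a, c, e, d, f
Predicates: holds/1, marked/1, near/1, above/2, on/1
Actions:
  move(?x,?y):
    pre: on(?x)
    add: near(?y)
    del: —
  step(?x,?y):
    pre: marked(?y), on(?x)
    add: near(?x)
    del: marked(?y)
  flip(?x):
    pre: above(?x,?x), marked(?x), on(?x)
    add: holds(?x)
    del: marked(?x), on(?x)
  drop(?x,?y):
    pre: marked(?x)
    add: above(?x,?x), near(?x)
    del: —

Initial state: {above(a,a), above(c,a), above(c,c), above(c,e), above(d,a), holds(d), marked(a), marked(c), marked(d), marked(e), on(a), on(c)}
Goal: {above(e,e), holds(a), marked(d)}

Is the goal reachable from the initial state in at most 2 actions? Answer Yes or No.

Yes

1. flip(a)  →  {above(a,a), above(c,a), above(c,c), above(c,e), above(d,a), holds(a), holds(d), marked(c), marked(d), marked(e), on(c)}
2. drop(e,a)  →  {above(a,a), above(c,a), above(c,c), above(c,e), above(d,a), above(e,e), holds(a), holds(d), marked(c), marked(d), marked(e), near(e), on(c)}
optimal plan length = 2; 2 ≤ 2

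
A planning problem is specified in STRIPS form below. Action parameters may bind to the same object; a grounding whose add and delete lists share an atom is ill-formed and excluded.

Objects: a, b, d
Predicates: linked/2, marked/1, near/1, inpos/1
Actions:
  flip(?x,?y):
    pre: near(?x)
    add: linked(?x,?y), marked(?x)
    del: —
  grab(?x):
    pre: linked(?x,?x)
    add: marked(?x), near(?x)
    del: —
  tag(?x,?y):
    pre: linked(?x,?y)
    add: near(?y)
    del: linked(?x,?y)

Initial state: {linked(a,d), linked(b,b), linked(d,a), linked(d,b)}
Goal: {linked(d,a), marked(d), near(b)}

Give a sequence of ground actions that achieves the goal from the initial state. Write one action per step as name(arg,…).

grab(b); tag(a,d); flip(d,a)

1. grab(b)  →  {linked(a,d), linked(b,b), linked(d,a), linked(d,b), marked(b), near(b)}
2. tag(a,d)  →  {linked(b,b), linked(d,a), linked(d,b), marked(b), near(b), near(d)}
3. flip(d,a)  →  {linked(b,b), linked(d,a), linked(d,b), marked(b), marked(d), near(b), near(d)}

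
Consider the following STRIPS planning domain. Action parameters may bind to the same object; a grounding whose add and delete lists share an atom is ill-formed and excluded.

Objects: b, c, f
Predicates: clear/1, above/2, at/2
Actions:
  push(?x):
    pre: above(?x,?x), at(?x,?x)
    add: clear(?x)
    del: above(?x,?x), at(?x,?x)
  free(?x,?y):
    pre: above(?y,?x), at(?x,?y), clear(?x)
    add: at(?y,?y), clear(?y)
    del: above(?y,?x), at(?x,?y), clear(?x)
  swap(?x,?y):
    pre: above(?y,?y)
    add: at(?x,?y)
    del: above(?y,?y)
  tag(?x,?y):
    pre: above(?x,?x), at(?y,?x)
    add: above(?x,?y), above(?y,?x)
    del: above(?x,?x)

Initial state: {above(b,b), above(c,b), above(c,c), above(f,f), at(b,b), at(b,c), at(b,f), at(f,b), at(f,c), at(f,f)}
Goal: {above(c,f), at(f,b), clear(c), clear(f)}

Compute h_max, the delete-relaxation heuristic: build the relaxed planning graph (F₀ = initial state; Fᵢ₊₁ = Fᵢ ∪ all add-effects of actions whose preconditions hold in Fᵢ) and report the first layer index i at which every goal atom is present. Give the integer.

F0 = init (10 atoms)
F1 = F0 ∪ {above(b,c), above(b,f), above(c,f), above(f,b), above(f,c), at(c,b), at(c,c), at(c,f), clear(b), clear(f)}  (20 atoms)
F2 = F1 ∪ {clear(c)}  (21 atoms)
goal ⊆ F2  ⇒  h_max = 2

2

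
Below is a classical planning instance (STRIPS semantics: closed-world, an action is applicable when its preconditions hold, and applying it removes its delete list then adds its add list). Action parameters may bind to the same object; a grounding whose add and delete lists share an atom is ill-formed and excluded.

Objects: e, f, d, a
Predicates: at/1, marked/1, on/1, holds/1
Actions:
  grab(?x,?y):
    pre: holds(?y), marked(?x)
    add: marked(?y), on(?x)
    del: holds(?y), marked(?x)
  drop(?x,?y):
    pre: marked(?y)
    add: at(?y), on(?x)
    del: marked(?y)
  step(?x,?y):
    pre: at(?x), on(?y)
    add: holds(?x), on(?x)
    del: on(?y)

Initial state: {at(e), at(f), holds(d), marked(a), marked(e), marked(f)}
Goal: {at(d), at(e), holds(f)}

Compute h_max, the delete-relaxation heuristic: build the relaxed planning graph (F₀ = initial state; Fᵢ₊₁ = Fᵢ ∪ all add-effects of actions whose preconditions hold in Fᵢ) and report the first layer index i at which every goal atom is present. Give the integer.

2

F0 = init (6 atoms)
F1 = F0 ∪ {at(a), marked(d), on(a), on(d), on(e), on(f)}  (12 atoms)
F2 = F1 ∪ {at(d), holds(a), holds(e), holds(f)}  (16 atoms)
goal ⊆ F2  ⇒  h_max = 2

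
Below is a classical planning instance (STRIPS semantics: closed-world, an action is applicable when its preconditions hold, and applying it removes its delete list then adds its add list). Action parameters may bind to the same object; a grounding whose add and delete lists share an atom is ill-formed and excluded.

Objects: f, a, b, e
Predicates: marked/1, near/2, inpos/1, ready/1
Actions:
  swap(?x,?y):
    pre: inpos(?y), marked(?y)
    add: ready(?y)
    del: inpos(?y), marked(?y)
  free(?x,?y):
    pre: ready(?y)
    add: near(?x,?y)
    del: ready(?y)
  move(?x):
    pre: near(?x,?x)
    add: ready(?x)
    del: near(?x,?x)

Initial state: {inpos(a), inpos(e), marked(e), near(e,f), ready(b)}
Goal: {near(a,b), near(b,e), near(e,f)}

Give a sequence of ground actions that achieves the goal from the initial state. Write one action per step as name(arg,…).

1. swap(f,e)  →  {inpos(a), near(e,f), ready(b), ready(e)}
2. free(a,b)  →  {inpos(a), near(a,b), near(e,f), ready(e)}
3. free(b,e)  →  {inpos(a), near(a,b), near(b,e), near(e,f)}

swap(f,e); free(a,b); free(b,e)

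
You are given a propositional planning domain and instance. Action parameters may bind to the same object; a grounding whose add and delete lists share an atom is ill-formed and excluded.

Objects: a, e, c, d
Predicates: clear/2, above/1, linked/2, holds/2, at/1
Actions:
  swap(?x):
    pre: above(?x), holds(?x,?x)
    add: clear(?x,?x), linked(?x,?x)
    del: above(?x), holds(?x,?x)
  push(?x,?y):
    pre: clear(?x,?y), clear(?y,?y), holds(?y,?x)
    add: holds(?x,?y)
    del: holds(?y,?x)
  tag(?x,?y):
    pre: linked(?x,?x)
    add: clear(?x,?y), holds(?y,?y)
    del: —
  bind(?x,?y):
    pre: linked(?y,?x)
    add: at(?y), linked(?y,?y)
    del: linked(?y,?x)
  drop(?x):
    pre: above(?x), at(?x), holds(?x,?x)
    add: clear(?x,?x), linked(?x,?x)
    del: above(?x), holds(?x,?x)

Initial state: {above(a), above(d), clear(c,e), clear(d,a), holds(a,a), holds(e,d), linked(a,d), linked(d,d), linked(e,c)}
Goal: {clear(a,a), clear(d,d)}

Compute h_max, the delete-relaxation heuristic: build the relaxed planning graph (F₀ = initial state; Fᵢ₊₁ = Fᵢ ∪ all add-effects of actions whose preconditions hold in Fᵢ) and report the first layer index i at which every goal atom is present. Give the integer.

F0 = init (9 atoms)
F1 = F0 ∪ {at(a), at(e), clear(a,a), clear(d,c), clear(d,d), clear(d,e), holds(c,c), holds(d,d), holds(e,e), linked(a,a), linked(e,e)}  (20 atoms)
goal ⊆ F1  ⇒  h_max = 1

1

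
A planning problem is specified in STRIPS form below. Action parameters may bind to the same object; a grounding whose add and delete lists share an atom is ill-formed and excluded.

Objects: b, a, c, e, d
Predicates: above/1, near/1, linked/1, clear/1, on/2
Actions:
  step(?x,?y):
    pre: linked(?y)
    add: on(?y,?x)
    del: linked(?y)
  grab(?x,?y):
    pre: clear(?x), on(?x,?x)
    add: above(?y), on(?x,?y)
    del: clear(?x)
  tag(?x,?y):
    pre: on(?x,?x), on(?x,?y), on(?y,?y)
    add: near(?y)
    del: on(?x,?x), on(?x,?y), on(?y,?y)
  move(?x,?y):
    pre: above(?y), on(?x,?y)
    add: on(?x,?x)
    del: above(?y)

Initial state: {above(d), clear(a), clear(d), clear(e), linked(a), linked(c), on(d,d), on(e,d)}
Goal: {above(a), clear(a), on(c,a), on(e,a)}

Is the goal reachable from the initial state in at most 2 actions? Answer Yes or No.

No

1. step(a,c)  →  {above(d), clear(a), clear(d), clear(e), linked(a), on(c,a), on(d,d), on(e,d)}
2. move(e,d)  →  {clear(a), clear(d), clear(e), linked(a), on(c,a), on(d,d), on(e,d), on(e,e)}
3. grab(e,a)  →  {above(a), clear(a), clear(d), linked(a), on(c,a), on(d,d), on(e,a), on(e,d), on(e,e)}
optimal plan length = 3; 3 > 2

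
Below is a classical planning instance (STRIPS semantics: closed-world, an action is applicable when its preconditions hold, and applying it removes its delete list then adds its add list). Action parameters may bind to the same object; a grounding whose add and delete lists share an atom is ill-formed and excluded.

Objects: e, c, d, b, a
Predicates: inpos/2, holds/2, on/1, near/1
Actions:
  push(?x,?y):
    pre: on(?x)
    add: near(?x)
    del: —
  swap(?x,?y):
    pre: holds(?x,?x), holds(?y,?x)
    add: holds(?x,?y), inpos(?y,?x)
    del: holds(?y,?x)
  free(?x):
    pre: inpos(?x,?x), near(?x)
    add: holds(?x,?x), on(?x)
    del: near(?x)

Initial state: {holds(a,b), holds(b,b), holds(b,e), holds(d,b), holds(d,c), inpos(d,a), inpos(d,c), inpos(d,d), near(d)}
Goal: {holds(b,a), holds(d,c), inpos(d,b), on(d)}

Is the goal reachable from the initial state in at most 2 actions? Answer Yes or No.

No

1. swap(b,d)  →  {holds(a,b), holds(b,b), holds(b,d), holds(b,e), holds(d,c), inpos(d,a), inpos(d,b), inpos(d,c), inpos(d,d), near(d)}
2. swap(b,a)  →  {holds(b,a), holds(b,b), holds(b,d), holds(b,e), holds(d,c), inpos(a,b), inpos(d,a), inpos(d,b), inpos(d,c), inpos(d,d), near(d)}
3. free(d)  →  {holds(b,a), holds(b,b), holds(b,d), holds(b,e), holds(d,c), holds(d,d), inpos(a,b), inpos(d,a), inpos(d,b), inpos(d,c), inpos(d,d), on(d)}
optimal plan length = 3; 3 > 2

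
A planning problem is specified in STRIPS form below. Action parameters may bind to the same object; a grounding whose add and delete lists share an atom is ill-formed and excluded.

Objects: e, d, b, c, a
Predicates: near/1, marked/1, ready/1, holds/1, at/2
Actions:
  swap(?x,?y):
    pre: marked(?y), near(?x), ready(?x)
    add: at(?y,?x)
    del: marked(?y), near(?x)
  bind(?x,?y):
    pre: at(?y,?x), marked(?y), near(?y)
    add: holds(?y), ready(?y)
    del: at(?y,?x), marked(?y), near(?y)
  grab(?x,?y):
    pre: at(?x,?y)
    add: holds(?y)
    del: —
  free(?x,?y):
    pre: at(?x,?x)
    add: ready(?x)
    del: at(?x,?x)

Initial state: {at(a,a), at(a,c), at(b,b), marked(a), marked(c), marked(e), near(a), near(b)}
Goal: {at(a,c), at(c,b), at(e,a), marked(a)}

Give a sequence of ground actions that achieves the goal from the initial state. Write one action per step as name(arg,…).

1. free(b,e)  →  {at(a,a), at(a,c), marked(a), marked(c), marked(e), near(a), near(b), ready(b)}
2. swap(b,c)  →  {at(a,a), at(a,c), at(c,b), marked(a), marked(e), near(a), ready(b)}
3. free(a,e)  →  {at(a,c), at(c,b), marked(a), marked(e), near(a), ready(a), ready(b)}
4. swap(a,e)  →  {at(a,c), at(c,b), at(e,a), marked(a), ready(a), ready(b)}

free(b,e); swap(b,c); free(a,e); swap(a,e)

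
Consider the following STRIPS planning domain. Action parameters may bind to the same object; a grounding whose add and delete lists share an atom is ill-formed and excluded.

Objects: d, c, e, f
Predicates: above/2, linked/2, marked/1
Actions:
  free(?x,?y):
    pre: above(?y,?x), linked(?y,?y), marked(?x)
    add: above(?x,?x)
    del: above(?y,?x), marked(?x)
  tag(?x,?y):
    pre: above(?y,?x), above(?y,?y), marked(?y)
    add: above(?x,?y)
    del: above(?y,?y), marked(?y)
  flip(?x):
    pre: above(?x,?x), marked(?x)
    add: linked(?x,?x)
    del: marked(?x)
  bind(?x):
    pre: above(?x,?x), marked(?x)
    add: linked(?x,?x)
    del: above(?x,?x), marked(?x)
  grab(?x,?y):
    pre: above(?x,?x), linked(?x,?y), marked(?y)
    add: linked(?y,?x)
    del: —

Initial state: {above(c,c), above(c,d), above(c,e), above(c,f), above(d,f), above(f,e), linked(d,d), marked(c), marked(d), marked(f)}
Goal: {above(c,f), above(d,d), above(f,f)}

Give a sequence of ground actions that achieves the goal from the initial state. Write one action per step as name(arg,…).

1. free(f,d)  →  {above(c,c), above(c,d), above(c,e), above(c,f), above(f,e), above(f,f), linked(d,d), marked(c), marked(d)}
2. flip(c)  →  {above(c,c), above(c,d), above(c,e), above(c,f), above(f,e), above(f,f), linked(c,c), linked(d,d), marked(d)}
3. free(d,c)  →  {above(c,c), above(c,e), above(c,f), above(d,d), above(f,e), above(f,f), linked(c,c), linked(d,d)}

free(f,d); flip(c); free(d,c)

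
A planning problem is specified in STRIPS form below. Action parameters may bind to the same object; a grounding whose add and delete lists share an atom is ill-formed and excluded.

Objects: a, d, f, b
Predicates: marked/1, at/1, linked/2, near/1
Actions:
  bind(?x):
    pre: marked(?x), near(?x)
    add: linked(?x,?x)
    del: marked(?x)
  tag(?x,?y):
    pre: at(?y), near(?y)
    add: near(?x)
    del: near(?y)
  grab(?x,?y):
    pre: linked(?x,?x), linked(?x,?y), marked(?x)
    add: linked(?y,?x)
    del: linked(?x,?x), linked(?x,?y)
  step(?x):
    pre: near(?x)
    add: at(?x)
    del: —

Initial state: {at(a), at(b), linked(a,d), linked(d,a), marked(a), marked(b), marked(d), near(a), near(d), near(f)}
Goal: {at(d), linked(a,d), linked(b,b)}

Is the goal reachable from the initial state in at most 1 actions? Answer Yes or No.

No

1. tag(b,a)  →  {at(a), at(b), linked(a,d), linked(d,a), marked(a), marked(b), marked(d), near(b), near(d), near(f)}
2. bind(b)  →  {at(a), at(b), linked(a,d), linked(b,b), linked(d,a), marked(a), marked(d), near(b), near(d), near(f)}
3. step(d)  →  {at(a), at(b), at(d), linked(a,d), linked(b,b), linked(d,a), marked(a), marked(d), near(b), near(d), near(f)}
optimal plan length = 3; 3 > 1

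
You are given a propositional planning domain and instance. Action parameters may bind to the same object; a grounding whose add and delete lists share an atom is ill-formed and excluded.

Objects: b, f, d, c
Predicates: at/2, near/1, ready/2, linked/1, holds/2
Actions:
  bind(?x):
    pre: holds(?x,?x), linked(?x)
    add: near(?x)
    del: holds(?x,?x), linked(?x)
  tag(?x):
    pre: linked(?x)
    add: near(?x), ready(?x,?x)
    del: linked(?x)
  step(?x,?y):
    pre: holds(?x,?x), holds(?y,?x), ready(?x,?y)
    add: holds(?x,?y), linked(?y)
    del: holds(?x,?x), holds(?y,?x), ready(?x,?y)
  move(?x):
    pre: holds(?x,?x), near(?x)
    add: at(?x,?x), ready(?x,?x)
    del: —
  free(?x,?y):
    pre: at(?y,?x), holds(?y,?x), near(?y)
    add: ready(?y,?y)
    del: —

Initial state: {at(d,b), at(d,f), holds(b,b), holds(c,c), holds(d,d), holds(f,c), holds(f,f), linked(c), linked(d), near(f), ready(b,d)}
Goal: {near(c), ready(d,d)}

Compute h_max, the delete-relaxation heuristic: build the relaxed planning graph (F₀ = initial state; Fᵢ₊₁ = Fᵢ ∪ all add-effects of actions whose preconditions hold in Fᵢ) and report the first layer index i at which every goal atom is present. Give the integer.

1

F0 = init (11 atoms)
F1 = F0 ∪ {at(f,f), near(c), near(d), ready(c,c), ready(d,d), ready(f,f)}  (17 atoms)
goal ⊆ F1  ⇒  h_max = 1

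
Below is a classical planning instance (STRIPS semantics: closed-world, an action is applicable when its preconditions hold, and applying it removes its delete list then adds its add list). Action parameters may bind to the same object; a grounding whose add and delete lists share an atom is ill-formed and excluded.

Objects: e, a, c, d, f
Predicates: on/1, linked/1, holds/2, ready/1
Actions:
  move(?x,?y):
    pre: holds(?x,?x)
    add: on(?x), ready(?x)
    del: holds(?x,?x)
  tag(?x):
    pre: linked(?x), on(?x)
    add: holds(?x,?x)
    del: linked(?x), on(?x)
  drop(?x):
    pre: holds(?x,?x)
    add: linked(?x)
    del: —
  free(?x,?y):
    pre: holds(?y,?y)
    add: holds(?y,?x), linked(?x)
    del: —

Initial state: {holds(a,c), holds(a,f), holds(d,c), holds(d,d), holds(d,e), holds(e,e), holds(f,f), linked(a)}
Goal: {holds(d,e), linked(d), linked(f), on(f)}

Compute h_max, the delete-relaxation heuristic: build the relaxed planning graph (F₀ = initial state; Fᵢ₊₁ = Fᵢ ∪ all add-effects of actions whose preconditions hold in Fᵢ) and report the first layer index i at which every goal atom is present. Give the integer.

1

F0 = init (8 atoms)
F1 = F0 ∪ {holds(d,a), holds(d,f), holds(e,a), holds(e,c), holds(e,d), holds(e,f), holds(f,a), holds(f,c), holds(f,d), holds(f,e), linked(c), linked(d), linked(e), linked(f), on(d), on(e), on(f), ready(d), ready(e), ready(f)}  (28 atoms)
goal ⊆ F1  ⇒  h_max = 1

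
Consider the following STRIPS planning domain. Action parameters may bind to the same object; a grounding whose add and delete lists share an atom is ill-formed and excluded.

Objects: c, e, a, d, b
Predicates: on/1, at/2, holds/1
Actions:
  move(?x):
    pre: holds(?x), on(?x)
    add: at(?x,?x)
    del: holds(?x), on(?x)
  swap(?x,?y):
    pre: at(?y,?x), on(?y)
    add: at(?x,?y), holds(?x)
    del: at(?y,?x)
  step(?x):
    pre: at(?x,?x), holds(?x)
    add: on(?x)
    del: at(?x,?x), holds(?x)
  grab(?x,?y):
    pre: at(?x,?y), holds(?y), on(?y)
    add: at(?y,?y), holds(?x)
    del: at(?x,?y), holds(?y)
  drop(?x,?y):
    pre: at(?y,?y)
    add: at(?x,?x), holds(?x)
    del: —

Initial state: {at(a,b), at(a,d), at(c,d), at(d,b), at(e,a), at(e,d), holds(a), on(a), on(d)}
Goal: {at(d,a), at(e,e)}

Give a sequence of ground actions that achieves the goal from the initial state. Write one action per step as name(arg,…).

swap(d,a); move(a); drop(e,a)

1. swap(d,a)  →  {at(a,b), at(c,d), at(d,a), at(d,b), at(e,a), at(e,d), holds(a), holds(d), on(a), on(d)}
2. move(a)  →  {at(a,a), at(a,b), at(c,d), at(d,a), at(d,b), at(e,a), at(e,d), holds(d), on(d)}
3. drop(e,a)  →  {at(a,a), at(a,b), at(c,d), at(d,a), at(d,b), at(e,a), at(e,d), at(e,e), holds(d), holds(e), on(d)}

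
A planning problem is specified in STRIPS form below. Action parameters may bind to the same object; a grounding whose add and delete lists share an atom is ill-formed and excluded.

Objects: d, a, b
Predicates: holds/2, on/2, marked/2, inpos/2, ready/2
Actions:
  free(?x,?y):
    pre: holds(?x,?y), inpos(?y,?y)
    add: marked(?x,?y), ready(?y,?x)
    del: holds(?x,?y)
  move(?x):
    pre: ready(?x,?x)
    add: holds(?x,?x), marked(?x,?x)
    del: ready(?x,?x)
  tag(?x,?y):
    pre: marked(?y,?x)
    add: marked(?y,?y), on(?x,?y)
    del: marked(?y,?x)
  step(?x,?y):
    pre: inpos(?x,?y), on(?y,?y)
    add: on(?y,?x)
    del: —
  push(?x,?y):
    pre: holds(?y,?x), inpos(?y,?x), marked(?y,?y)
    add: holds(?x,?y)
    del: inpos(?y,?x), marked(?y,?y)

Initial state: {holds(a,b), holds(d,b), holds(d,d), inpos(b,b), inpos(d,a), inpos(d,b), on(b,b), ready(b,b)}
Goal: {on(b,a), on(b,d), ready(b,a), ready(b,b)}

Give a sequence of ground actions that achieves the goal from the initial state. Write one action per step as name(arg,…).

1. free(a,b)  →  {holds(d,b), holds(d,d), inpos(b,b), inpos(d,a), inpos(d,b), marked(a,b), on(b,b), ready(b,a), ready(b,b)}
2. tag(b,a)  →  {holds(d,b), holds(d,d), inpos(b,b), inpos(d,a), inpos(d,b), marked(a,a), on(b,a), on(b,b), ready(b,a), ready(b,b)}
3. step(d,b)  →  {holds(d,b), holds(d,d), inpos(b,b), inpos(d,a), inpos(d,b), marked(a,a), on(b,a), on(b,b), on(b,d), ready(b,a), ready(b,b)}

free(a,b); tag(b,a); step(d,b)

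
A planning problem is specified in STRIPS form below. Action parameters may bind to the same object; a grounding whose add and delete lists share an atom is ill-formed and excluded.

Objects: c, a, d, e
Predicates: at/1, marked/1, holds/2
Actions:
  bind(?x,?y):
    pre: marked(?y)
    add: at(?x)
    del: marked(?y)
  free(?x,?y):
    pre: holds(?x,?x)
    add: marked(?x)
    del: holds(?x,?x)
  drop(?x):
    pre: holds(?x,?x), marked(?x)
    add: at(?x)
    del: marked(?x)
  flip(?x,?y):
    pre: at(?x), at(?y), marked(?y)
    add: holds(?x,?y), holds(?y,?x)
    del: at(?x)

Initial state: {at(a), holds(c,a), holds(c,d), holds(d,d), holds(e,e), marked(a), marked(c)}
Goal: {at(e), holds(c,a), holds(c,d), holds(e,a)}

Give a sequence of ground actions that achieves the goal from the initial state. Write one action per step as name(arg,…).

bind(e,c); free(e,c); flip(a,e)

1. bind(e,c)  →  {at(a), at(e), holds(c,a), holds(c,d), holds(d,d), holds(e,e), marked(a)}
2. free(e,c)  →  {at(a), at(e), holds(c,a), holds(c,d), holds(d,d), marked(a), marked(e)}
3. flip(a,e)  →  {at(e), holds(a,e), holds(c,a), holds(c,d), holds(d,d), holds(e,a), marked(a), marked(e)}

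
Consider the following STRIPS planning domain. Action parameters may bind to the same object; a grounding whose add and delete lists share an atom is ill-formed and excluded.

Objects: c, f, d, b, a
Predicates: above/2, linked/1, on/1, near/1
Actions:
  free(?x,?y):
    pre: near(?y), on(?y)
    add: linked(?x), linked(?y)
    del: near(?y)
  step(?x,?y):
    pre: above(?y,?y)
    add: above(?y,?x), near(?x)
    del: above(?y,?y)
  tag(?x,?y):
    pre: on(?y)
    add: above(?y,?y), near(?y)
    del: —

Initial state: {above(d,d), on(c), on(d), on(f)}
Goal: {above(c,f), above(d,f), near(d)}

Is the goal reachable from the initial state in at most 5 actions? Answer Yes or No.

1. step(f,d)  →  {above(d,f), near(f), on(c), on(d), on(f)}
2. tag(c,c)  →  {above(c,c), above(d,f), near(c), near(f), on(c), on(d), on(f)}
3. step(f,c)  →  {above(c,f), above(d,f), near(c), near(f), on(c), on(d), on(f)}
4. tag(c,d)  →  {above(c,f), above(d,d), above(d,f), near(c), near(d), near(f), on(c), on(d), on(f)}
optimal plan length = 4; 4 ≤ 5

Yes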